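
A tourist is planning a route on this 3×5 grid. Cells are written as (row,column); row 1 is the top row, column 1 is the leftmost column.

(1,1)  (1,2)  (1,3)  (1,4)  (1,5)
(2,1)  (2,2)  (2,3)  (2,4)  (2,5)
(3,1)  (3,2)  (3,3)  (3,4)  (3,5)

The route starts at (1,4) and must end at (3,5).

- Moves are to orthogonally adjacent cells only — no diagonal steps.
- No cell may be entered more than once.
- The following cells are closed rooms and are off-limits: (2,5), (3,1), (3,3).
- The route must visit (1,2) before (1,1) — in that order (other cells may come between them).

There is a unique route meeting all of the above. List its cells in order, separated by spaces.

(1,4) (1,3) (1,2) (1,1) (2,1) (2,2) (2,3) (2,4) (3,4) (3,5)

The waypoints must appear in the order (1,2), (1,1), with no cell reused.
Route from (1,4): left 3 to (1,1), down 1 to (2,1), right 3 to (2,4), down 1 to (3,4), right 1 to (3,5) — 9 moves in all.
Check: order respected ((1,2) at step 2, (1,1) at step 3).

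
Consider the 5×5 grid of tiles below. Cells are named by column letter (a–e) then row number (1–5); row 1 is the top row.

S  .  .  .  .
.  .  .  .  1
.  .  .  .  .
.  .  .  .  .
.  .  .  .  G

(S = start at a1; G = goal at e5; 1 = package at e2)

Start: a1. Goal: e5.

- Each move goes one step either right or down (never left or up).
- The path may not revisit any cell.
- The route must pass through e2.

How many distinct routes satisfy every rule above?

A right/down-only route from a1 to e5 makes exactly 4 down-moves and 4 right-moves in some order.
With no other constraints that would be C(8,4) = 70 routes.
Split at e2 and multiply the segment counts: a1→e2: 5; e2→e5: 1; product = 5.
That gives 5 routes.

5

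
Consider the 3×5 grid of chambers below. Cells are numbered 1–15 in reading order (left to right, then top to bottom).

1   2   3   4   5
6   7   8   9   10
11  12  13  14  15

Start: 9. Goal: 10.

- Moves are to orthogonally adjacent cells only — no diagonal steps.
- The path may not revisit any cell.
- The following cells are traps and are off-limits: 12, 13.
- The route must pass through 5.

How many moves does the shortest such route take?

Any route passes through 5 somewhere between 9 and 10. Summing Manhattan distances along the two legs (9 → 5 → 10) gives a lower bound of 2 + 1 = 3 moves.
A route of 3 moves achieves this: 9 → 4 → 5 → 10.
Since 3 matches the lower bound, it is optimal.

3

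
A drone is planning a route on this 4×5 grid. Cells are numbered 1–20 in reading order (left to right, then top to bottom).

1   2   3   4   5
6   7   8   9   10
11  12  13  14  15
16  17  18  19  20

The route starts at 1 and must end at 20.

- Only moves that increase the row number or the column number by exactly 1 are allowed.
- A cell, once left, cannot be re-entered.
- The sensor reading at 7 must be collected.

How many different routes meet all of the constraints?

A right/down-only route from 1 to 20 makes exactly 3 down-moves and 4 right-moves in some order.
With no other constraints that would be C(7,3) = 35 routes.
Split at 7 and multiply the segment counts: 1→7: 2; 7→20: 10; product = 20.
That gives 20 routes.

20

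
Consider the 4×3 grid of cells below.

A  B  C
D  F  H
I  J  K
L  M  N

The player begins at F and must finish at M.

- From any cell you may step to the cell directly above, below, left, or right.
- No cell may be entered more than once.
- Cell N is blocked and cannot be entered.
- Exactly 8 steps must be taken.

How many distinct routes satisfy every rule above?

Need simple routes of exactly 8 moves from F to M (Manhattan distance 2, so 3 moves are spent on a detour and 3 undoing it).
Enumerating: F B C H K J I L M | F D A B C H K J M | F H C B A D I L M | F H C B A D I J M.
That gives 4 routes.

4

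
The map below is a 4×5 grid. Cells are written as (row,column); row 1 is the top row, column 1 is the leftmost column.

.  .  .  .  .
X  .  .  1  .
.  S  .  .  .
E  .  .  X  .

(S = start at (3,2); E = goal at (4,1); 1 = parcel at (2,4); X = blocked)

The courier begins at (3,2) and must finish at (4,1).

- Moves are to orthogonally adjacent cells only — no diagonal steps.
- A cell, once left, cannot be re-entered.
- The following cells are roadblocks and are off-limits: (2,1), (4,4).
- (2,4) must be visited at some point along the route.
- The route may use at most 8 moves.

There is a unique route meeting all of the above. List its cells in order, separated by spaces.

(3,2) (2,2) (2,3) (2,4) (3,4) (3,3) (4,3) (4,2) (4,1)

The budget equals the shortest possible length, so every move has to be on a shortest route through the required cells.
Route from (3,2): up to (2,2), 2× right (reaching (2,4)), down to (3,4), left to (3,3), down to (4,3), 2× left (reaching (4,1)) — 8 moves in all.
Check: all required cells visited; 8 ≤ 8 moves.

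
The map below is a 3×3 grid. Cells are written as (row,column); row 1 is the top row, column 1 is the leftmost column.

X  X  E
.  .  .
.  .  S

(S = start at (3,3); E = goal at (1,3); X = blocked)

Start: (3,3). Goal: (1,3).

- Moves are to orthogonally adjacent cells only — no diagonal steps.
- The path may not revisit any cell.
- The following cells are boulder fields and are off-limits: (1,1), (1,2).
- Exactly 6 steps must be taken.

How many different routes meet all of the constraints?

Need simple routes of exactly 6 moves from (3,3) to (1,3) (Manhattan distance 2, so 2 moves are spent on a detour and 2 undoing it).
Enumerating: (3,3) (3,2) (3,1) (2,1) (2,2) (2,3) (1,3).
That gives 1 route.

1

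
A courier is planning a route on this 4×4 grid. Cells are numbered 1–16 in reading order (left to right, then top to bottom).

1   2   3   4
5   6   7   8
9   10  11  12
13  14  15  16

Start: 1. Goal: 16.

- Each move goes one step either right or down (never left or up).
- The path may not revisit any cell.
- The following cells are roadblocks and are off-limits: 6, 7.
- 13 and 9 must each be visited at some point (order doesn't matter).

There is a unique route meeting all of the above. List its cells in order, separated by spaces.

1 5 9 13 14 15 16

Moves only go right or down, so the column and row indices never decrease.
Route from 1: 3× down (reaching 13), 3× right (reaching 16) — 6 moves in all.
Check: all required cells visited.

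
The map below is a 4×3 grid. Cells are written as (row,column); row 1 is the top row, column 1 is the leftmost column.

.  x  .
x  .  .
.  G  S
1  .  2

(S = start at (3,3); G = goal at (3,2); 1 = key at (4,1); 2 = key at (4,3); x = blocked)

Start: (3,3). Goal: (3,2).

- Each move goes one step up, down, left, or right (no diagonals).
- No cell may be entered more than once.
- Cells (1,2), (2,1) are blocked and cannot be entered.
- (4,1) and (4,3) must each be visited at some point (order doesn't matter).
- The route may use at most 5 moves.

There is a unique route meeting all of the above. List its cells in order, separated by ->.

The budget equals the shortest possible length, so every move has to be on a shortest route through the required cells.
Route from (3,3): down 1 to (4,3), left 2 to (4,1), up 1 to (3,1), right 1 to (3,2) — 5 moves in all.
Check: all required cells visited; 5 ≤ 5 moves.

(3,3) -> (4,3) -> (4,2) -> (4,1) -> (3,1) -> (3,2)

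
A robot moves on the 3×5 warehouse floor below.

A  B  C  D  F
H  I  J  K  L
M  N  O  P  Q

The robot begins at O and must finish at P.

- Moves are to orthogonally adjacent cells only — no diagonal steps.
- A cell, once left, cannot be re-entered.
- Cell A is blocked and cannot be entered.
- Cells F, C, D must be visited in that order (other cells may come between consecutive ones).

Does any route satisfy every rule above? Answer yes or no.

Ignoring the required order, 14 revisit-free routes from O to P pass through all of F, C, and D; the waypoint orders that occur are C → D → F (14) — never F → C → D.

no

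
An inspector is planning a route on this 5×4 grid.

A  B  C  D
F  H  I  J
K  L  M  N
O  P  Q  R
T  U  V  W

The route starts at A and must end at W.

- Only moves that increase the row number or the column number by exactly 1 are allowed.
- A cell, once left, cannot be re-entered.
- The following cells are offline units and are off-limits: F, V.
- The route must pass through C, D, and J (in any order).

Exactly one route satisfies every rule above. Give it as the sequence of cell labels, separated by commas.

Moves only go right or down, so the column and row indices never decrease.
Route from A: 3× right (reaching D), 4× down (reaching W) — 7 moves in all.
Check: all required cells visited.

A, B, C, D, J, N, R, W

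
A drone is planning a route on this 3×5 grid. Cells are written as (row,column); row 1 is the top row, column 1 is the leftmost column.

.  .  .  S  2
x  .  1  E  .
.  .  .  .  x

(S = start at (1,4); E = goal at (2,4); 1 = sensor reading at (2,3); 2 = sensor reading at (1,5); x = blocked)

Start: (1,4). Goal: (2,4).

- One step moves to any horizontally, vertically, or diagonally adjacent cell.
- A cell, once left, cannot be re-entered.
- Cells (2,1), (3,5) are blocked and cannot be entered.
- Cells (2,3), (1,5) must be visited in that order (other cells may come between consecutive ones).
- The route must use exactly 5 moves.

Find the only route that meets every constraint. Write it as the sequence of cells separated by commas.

The waypoints must appear in the order (2,3), (1,5), with no cell reused.
Route from (1,4): down-left 1 to (2,3), down-right 1 to (3,4), up-right 1 to (2,5), up 1 to (1,5), down-left 1 to (2,4) — 5 moves in all.
Check: order respected (1 at step 1, 2 at step 4); 5 moves as required.

(1,4), (2,3), (3,4), (2,5), (1,5), (2,4)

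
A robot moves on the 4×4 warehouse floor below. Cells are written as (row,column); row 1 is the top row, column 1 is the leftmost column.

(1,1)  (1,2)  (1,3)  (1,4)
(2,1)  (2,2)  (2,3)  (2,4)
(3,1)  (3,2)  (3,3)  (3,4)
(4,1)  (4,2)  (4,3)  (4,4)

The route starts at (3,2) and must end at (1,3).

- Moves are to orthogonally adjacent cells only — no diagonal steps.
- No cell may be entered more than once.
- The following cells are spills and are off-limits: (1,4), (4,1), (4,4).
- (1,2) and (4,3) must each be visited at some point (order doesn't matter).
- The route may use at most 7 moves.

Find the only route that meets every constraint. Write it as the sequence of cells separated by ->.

The budget equals the shortest possible length, so every move has to be on a shortest route through the required cells.
Route from (3,2): down to (4,2), right to (4,3), 2× up (reaching (2,3)), left to (2,2), up to (1,2), right to (1,3) — 7 moves in all.
Check: all required cells visited; 7 ≤ 7 moves.

(3,2) -> (4,2) -> (4,3) -> (3,3) -> (2,3) -> (2,2) -> (1,2) -> (1,3)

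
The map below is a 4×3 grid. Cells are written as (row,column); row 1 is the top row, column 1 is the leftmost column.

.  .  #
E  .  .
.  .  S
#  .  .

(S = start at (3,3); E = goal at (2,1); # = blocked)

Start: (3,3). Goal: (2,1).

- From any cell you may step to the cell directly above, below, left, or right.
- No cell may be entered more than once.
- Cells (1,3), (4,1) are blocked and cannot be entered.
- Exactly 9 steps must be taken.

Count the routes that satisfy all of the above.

Need simple routes of exactly 9 moves from (3,3) to (2,1) (Manhattan distance 3, so 3 moves are spent on a detour and 3 undoing it).
No route satisfies every constraint, so the count is 0.

0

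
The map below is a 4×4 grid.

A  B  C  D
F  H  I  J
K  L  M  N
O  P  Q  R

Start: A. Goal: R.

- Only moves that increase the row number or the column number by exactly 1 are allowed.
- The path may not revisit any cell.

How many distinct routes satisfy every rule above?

A right/down-only route from A to R makes exactly 3 down-moves and 3 right-moves in some order.
With no other constraints that would be C(6,3) = 20 routes.
That gives 20 routes.

20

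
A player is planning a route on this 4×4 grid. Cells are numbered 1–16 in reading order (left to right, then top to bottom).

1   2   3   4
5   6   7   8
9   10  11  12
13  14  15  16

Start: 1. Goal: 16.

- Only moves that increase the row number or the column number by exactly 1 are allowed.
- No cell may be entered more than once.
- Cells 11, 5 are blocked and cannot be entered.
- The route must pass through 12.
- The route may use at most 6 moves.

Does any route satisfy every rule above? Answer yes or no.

yes

One route that works: 1 → 2 → 6 → 7 → 8 → 12 → 16.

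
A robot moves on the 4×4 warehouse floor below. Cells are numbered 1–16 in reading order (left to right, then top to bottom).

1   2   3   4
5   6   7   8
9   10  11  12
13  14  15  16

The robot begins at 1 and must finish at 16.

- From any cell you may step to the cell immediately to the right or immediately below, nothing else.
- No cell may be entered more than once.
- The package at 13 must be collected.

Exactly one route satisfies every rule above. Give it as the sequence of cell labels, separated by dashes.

1 - 5 - 9 - 13 - 14 - 15 - 16

Moves only go right or down, so the column and row indices never decrease.
Route from 1: 3× down (reaching 13), 3× right (reaching 16) — 6 moves in all.
Check: all required cells visited.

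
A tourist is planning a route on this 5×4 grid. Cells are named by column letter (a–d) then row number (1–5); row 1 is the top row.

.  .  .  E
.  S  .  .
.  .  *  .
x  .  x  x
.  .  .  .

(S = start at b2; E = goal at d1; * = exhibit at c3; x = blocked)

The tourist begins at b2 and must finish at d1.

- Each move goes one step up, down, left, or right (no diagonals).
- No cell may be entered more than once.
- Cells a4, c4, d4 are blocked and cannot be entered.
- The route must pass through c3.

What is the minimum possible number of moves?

Any route passes through c3 somewhere between b2 and d1. Summing Manhattan distances along the two legs (b2 → c3 → d1) gives a lower bound of 2 + 3 = 5 moves.
A route of 5 moves achieves this: b2 → b3 → c3 → c2 → c1 → d1.
Since 5 matches the lower bound, it is optimal.

5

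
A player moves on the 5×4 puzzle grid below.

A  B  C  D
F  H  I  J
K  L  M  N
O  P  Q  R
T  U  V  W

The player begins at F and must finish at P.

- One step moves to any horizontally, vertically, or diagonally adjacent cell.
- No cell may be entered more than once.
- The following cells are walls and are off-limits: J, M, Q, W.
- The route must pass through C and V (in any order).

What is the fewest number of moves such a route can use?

Any route passes through C and V in some order between F and P. Summing Chebyshev distances along each leg and taking the cheapest ordering (F → C → V → P) gives a lower bound of 2 + 4 + 1 = 7 moves.
A route of 7 moves achieves this: F → B → C → I → N → R → V → P.
Since 7 matches the lower bound, it is optimal.

7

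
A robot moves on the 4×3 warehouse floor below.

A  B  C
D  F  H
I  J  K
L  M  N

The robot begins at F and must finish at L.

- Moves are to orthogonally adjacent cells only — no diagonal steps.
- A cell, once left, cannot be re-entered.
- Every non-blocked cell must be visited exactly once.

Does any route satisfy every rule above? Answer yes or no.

One route that works: F → J → M → N → K → H → C → B → A → D → I → L.

yes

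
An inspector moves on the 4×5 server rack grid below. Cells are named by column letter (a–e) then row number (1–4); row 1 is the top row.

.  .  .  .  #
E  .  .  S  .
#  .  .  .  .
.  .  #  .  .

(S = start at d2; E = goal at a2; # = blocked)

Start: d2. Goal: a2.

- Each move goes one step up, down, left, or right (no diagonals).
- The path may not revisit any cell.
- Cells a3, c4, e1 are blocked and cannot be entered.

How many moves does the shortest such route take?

3

The Manhattan distance from d2 to a2 is |2−2| + |4−1| = 3, so at least 3 moves are needed.
A route of 3 moves achieves this: d2 → c2 → b2 → a2.
Since 3 matches the lower bound, it is optimal.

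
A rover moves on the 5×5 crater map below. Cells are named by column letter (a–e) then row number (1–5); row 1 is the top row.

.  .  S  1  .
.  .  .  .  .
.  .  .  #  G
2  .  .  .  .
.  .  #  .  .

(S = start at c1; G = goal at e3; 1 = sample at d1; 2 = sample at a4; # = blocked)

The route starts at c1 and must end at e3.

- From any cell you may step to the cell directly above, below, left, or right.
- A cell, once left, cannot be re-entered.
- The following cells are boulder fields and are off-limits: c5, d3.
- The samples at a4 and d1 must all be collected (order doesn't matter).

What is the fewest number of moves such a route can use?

Any route passes through a4 and d1 in some order between c1 and e3. Summing Manhattan distances along each leg and taking the cheapest ordering (c1 → d1 → a4 → e3) gives a lower bound of 1 + 6 + 5 = 12 moves.
A route of 12 moves achieves this: c1 → d1 → d2 → c2 → c3 → b3 → a3 → a4 → b4 → c4 → d4 → e4 → e3.
Since 12 matches the lower bound, it is optimal.

12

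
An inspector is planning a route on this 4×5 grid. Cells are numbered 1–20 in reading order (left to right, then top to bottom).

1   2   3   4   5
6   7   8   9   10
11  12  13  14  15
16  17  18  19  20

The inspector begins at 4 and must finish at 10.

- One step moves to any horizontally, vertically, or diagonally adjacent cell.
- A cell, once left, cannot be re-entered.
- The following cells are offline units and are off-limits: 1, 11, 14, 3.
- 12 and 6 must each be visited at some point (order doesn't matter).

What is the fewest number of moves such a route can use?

7

Any route passes through 12 and 6 in some order between 4 and 10. Summing Chebyshev distances along each leg and taking the cheapest ordering (4 → 6 → 12 → 10) gives a lower bound of 3 + 1 + 3 = 7 moves.
A route of 7 moves achieves this: 4 → 8 → 2 → 6 → 12 → 13 → 9 → 10.
Since 7 matches the lower bound, it is optimal.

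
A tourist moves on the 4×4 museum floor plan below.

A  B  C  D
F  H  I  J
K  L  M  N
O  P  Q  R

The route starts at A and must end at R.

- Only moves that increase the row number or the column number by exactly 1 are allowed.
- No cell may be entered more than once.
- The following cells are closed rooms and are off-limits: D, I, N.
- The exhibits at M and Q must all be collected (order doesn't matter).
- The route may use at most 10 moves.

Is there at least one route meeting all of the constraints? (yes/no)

yes

One route that works: A → F → K → L → M → Q → R.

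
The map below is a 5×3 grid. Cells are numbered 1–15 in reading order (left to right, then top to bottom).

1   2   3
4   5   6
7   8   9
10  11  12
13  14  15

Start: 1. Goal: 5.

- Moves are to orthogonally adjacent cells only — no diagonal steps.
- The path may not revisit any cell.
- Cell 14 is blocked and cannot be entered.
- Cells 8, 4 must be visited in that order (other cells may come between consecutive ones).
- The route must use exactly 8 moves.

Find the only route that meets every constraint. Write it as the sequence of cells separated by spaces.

The waypoints must appear in the order 8, 4, with no cell reused.
Route from 1: 2× right (reaching 3), 2× down (reaching 9), 2× left (reaching 7), up to 4, right to 5 — 8 moves in all.
Check: order respected (8 at step 5, 4 at step 7); 8 moves as required.

1 2 3 6 9 8 7 4 5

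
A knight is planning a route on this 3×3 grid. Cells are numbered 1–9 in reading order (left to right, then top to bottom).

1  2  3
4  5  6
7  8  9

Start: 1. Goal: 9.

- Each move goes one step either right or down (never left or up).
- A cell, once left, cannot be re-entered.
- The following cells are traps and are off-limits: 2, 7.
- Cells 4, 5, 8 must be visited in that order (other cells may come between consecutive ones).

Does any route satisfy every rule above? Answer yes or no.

One route that works: 1 → 4 → 5 → 8 → 9.

yes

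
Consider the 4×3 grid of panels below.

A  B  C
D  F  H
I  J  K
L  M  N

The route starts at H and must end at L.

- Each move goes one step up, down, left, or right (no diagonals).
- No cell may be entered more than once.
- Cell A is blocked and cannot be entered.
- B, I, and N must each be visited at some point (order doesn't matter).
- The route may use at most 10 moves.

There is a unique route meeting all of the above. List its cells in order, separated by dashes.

H - C - B - F - D - I - J - K - N - M - L

Any route must reach B, I, and N and still end at L within 10 moves, so the order of the required stops is forced.
Route from H: up 1 to C, left 1 to B, down 1 to F, left 1 to D, down 1 to I, right 2 to K, down 1 to N, left 2 to L — 10 moves in all.
Check: all required cells visited; 10 ≤ 10 moves.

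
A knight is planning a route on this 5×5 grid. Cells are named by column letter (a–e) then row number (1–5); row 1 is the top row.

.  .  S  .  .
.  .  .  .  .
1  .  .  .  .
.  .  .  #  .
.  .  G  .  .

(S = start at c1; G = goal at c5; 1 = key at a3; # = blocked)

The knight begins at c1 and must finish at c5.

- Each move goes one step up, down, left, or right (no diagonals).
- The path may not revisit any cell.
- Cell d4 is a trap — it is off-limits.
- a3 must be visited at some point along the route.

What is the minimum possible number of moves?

8

Any route passes through a3 somewhere between c1 and c5. Summing Manhattan distances along the two legs (c1 → a3 → c5) gives a lower bound of 4 + 4 = 8 moves.
A route of 8 moves achieves this: c1 → c2 → c3 → b3 → a3 → a4 → a5 → b5 → c5.
Since 8 matches the lower bound, it is optimal.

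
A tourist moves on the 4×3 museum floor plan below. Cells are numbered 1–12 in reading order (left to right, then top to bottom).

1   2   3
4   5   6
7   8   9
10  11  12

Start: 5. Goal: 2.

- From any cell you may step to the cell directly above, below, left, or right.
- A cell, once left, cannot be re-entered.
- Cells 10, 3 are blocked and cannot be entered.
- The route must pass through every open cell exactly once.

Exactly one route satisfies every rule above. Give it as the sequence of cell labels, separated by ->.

5 -> 6 -> 9 -> 12 -> 11 -> 8 -> 7 -> 4 -> 1 -> 2

Need to visit all 10 open cells exactly once, starting at 5 and ending at 2.
Cell 12 has only two open neighbours (9 and 11), so the path must pass straight through it: one of those is the cell it's entered from and the other is where it exits.
Route from 5: right 1 to 6, down 2 to 12, left 1 to 11, up 1 to 8, left 1 to 7, up 2 to 1, right 1 to 2 — 9 moves in all.
Check: all 10 open cells covered.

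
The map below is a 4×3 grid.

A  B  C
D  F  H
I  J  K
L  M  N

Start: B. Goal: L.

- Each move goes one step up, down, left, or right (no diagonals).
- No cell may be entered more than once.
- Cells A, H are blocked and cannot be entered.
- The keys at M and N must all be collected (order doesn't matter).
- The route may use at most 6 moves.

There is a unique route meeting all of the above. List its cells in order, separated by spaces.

B F J K N M L

Any route must reach M and N and still end at L within 6 moves, so the order of the required stops is forced.
Route from B: 2× down (reaching J), right to K, down to N, 2× left (reaching L) — 6 moves in all.
Check: all required cells visited; 6 ≤ 6 moves.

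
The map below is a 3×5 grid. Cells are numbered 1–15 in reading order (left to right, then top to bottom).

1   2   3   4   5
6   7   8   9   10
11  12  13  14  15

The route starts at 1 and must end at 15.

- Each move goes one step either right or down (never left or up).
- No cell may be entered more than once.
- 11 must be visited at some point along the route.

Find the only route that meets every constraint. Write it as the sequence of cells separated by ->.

1 -> 6 -> 11 -> 12 -> 13 -> 14 -> 15

Moves only go right or down, so the column and row indices never decrease.
Route from 1: down 2 to 11, right 4 to 15 — 6 moves in all.
Check: all required cells visited.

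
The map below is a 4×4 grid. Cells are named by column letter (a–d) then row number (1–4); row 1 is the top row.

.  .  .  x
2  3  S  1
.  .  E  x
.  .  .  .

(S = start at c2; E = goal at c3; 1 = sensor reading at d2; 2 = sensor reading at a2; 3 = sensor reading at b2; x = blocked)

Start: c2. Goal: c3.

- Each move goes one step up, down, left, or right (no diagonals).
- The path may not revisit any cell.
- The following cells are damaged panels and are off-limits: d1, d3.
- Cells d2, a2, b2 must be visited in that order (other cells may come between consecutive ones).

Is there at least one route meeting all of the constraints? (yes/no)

no

d2 must be visited but has only one open neighbour (c2), and it is neither the start nor the goal — the route would have to enter and leave through c2, re-entering it.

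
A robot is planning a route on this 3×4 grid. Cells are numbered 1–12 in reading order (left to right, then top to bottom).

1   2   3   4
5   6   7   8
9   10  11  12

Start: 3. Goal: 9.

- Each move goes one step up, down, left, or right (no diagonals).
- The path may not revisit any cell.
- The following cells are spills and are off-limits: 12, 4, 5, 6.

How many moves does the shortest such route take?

The Manhattan distance from 3 to 9 is |1−3| + |3−1| = 4, so at least 4 moves are needed.
A route of 4 moves achieves this: 3 → 7 → 11 → 10 → 9.
Since 4 matches the lower bound, it is optimal.

4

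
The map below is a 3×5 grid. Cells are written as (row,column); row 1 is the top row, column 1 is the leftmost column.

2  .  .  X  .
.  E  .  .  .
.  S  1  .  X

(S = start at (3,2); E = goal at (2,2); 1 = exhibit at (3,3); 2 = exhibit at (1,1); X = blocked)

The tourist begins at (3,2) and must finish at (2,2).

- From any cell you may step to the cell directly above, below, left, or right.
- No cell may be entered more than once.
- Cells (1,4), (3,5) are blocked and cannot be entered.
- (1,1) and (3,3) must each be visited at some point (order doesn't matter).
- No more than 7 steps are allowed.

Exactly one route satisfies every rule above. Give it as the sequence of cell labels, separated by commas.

The 7-move cap with required stops at (1,1), (3,3) leaves no slack for detours.
Route from (3,2): right to (3,3), 2× up (reaching (1,3)), 2× left (reaching (1,1)), down to (2,1), right to (2,2) — 7 moves in all.
Check: all required cells visited; 7 ≤ 7 moves.

(3,2), (3,3), (2,3), (1,3), (1,2), (1,1), (2,1), (2,2)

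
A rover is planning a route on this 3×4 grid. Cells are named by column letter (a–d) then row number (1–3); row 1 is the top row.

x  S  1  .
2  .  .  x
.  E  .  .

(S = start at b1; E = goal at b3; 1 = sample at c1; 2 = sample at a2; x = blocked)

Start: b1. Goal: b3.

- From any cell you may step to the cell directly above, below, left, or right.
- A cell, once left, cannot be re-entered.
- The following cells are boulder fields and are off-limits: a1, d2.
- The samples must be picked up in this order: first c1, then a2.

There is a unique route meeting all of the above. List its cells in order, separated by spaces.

The waypoints must appear in the order c1, a2, with no cell reused.
Route from b1: right to c1, down to c2, 2× left (reaching a2), down to a3, right to b3 — 6 moves in all.
Check: order respected (1 at step 1, 2 at step 4).

b1 c1 c2 b2 a2 a3 b3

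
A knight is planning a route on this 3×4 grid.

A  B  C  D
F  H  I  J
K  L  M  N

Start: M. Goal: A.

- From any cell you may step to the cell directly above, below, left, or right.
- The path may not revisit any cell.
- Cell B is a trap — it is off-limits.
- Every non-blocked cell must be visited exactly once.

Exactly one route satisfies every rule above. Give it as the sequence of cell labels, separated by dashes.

M - N - J - D - C - I - H - L - K - F - A

Need to visit all 11 open cells exactly once, starting at M and ending at A.
Cell C has only two open neighbours (I and D), so the path must pass straight through it: one of those is the cell it's entered from and the other is where it exits.
Route from M: right 1 to N, up 2 to D, left 1 to C, down 1 to I, left 1 to H, down 1 to L, left 1 to K, up 2 to A — 10 moves in all.
Check: all 11 open cells covered.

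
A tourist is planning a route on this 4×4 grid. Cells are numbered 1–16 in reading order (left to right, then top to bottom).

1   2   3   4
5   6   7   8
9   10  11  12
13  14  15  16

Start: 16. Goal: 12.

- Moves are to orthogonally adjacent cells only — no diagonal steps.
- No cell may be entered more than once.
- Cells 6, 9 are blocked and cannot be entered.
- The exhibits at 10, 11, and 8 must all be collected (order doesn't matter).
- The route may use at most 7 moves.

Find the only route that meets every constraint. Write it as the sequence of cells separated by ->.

The 7-move cap with required stops at 10, 11, 8 leaves no slack for detours.
Route from 16: left 2 to 14, up 1 to 10, right 1 to 11, up 1 to 7, right 1 to 8, down 1 to 12 — 7 moves in all.
Check: all required cells visited; 7 ≤ 7 moves.

16 -> 15 -> 14 -> 10 -> 11 -> 7 -> 8 -> 12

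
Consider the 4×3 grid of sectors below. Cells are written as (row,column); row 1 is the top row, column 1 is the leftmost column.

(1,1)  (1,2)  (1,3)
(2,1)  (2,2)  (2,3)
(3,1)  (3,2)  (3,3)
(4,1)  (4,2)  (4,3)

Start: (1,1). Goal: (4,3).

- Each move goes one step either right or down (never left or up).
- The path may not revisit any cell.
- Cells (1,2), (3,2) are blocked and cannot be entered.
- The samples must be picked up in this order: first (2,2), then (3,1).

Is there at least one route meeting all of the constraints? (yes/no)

no

(3,1) lies to the left of (2,2), so going from (2,2) to (3,1) would need a leftward move — but moves only go right/down, so (2,2) cannot be visited before (3,1).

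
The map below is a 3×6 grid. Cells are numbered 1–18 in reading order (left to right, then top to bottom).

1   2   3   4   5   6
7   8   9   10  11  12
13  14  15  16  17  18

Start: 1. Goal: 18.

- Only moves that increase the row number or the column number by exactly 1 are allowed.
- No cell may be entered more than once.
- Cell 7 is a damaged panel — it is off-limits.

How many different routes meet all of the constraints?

A right/down-only route from 1 to 18 makes exactly 2 down-moves and 5 right-moves in some order.
With no other constraints that would be C(7,2) = 21 routes.
Subtract routes through each blocked cell (inclusion–exclusion for overlaps): − through 7: 6 → 15.
That gives 15 routes.

15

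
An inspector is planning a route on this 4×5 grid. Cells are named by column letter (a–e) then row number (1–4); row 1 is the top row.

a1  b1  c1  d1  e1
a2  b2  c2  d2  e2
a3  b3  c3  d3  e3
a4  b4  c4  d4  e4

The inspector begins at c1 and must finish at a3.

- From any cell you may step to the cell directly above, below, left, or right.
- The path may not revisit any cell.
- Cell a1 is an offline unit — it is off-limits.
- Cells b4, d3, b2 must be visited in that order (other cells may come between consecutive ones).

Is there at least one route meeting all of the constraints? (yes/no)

One route that works: c1 → d1 → e1 → e2 → e3 → e4 → d4 → c4 → b4 → b3 → c3 → d3 → d2 → c2 → b2 → a2 → a3.

yes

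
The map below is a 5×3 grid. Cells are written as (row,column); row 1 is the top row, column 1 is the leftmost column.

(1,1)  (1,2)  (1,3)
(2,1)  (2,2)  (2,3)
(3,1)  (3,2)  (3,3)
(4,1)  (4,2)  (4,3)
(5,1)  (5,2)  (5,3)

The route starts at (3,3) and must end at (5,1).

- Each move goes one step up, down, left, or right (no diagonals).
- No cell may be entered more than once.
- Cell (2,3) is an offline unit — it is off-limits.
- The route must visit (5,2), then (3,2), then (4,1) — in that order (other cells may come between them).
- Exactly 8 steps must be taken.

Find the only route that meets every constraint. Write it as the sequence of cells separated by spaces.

The waypoints must appear in the order (5,2), (3,2), (4,1), with no cell reused.
Route from (3,3): 2× down (reaching (5,3)), left to (5,2), 2× up (reaching (3,2)), left to (3,1), 2× down (reaching (5,1)) — 8 moves in all.
Check: order respected ((5,2) at step 3, (3,2) at step 5, (4,1) at step 7); 8 moves as required.

(3,3) (4,3) (5,3) (5,2) (4,2) (3,2) (3,1) (4,1) (5,1)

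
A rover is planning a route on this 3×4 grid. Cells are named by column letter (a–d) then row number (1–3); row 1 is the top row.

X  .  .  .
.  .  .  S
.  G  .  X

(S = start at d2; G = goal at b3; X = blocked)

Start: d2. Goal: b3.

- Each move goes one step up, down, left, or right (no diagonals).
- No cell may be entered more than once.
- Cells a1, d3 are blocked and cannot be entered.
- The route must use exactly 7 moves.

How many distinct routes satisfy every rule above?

Need simple routes of exactly 7 moves from d2 to b3 (Manhattan distance 3, so 2 moves are spent on a detour and 2 undoing it).
Enumerating: d2 d1 c1 c2 b2 a2 a3 b3 | d2 d1 c1 b1 b2 a2 a3 b3 | d2 d1 c1 b1 b2 c2 c3 b3 | d2 c2 c1 b1 b2 a2 a3 b3.
That gives 4 routes.

4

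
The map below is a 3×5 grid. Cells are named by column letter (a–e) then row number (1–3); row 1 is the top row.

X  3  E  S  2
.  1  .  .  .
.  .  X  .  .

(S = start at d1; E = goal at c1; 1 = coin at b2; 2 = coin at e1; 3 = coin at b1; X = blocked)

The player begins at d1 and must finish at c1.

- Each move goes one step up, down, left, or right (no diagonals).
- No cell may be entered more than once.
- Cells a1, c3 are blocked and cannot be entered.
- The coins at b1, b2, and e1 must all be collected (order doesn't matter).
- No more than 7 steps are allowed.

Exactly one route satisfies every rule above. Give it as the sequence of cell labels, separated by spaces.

The budget equals the shortest possible length, so every move has to be on a shortest route through the required cells.
Route from d1: right 1 to e1, down 1 to e2, left 3 to b2, up 1 to b1, right 1 to c1 — 7 moves in all.
Check: all required cells visited; 7 ≤ 7 moves.

d1 e1 e2 d2 c2 b2 b1 c1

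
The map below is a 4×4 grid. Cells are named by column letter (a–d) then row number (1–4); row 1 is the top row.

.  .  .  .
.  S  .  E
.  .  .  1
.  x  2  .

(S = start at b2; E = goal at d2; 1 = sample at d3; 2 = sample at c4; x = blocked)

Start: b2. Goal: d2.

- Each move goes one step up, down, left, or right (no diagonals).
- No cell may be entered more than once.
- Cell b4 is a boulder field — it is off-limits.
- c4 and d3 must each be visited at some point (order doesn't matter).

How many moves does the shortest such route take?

Any route passes through c4 and d3 in some order between b2 and d2. Summing Manhattan distances along each leg and taking the cheapest ordering (b2 → c4 → d3 → d2) gives a lower bound of 3 + 2 + 1 = 6 moves.
A route of 6 moves achieves this: b2 → b3 → c3 → c4 → d4 → d3 → d2.
Since 6 matches the lower bound, it is optimal.

6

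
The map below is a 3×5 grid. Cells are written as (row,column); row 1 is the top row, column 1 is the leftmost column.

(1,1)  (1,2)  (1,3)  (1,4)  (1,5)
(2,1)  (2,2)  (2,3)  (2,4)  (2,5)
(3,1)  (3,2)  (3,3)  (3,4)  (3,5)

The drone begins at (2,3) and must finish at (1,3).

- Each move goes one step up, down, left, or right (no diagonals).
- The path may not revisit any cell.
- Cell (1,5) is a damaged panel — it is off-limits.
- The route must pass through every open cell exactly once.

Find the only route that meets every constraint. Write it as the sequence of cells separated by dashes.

(2,3) - (2,2) - (1,2) - (1,1) - (2,1) - (3,1) - (3,2) - (3,3) - (3,4) - (3,5) - (2,5) - (2,4) - (1,4) - (1,3)

Need to visit all 14 open cells exactly once, starting at (2,3) and ending at (1,3).
Cell (2,5) has only two open neighbours ((3,5) and (2,4)), so the path must pass straight through it: one of those is the cell it's entered from and the other is where it exits.
Route from (2,3): left 1 to (2,2), up 1 to (1,2), left 1 to (1,1), down 2 to (3,1), right 4 to (3,5), up 1 to (2,5), left 1 to (2,4), up 1 to (1,4), left 1 to (1,3) — 13 moves in all.
Check: all 14 open cells covered.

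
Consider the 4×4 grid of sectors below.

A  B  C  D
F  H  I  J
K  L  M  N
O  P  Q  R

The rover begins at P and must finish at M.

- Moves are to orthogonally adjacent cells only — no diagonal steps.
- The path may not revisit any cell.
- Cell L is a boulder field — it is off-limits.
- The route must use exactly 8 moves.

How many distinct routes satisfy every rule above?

5

Need simple routes of exactly 8 moves from P to M (Manhattan distance 2, so 3 moves are spent on a detour and 3 undoing it).
Enumerating: P O K F A B H I M | P O K F A B C I M | P O K F H B C I M | P O K F H I J N M | P Q R N J D C I M.
That gives 5 routes.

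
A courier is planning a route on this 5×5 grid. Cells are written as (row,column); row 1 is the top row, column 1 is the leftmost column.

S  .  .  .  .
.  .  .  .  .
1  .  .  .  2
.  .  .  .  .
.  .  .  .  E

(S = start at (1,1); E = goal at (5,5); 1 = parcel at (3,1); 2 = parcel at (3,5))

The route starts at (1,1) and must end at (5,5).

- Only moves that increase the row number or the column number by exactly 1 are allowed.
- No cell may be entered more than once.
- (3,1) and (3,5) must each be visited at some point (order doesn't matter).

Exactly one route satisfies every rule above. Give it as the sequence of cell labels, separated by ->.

Moves only go right or down, so the column and row indices never decrease.
Route from (1,1): down 2 to (3,1), right 4 to (3,5), down 2 to (5,5) — 8 moves in all.
Check: all required cells visited.

(1,1) -> (2,1) -> (3,1) -> (3,2) -> (3,3) -> (3,4) -> (3,5) -> (4,5) -> (5,5)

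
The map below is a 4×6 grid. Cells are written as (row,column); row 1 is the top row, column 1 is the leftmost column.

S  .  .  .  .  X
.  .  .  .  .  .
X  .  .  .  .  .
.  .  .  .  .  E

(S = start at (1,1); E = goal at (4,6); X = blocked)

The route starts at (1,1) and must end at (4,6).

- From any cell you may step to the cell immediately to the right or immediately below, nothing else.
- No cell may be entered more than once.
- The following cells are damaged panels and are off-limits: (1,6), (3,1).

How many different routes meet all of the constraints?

49

A right/down-only route from (1,1) to (4,6) makes exactly 3 down-moves and 5 right-moves in some order.
With no other constraints that would be C(8,3) = 56 routes.
Subtract routes through each blocked cell (inclusion–exclusion for overlaps): − through (1,6): 1 − through (3,1): 6 → 49.
That gives 49 routes.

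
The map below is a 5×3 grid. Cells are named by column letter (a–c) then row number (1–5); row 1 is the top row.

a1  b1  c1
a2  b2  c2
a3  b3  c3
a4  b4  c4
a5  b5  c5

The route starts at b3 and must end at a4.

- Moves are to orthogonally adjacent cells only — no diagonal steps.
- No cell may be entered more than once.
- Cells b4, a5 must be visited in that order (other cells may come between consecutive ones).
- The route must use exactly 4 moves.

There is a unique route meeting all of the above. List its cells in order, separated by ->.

b3 -> b4 -> b5 -> a5 -> a4

The waypoints must appear in the order b4, a5, with no cell reused.
Route from b3: down 2 to b5, left 1 to a5, up 1 to a4 — 4 moves in all.
Check: order respected (b4 at step 1, a5 at step 3); 4 moves as required.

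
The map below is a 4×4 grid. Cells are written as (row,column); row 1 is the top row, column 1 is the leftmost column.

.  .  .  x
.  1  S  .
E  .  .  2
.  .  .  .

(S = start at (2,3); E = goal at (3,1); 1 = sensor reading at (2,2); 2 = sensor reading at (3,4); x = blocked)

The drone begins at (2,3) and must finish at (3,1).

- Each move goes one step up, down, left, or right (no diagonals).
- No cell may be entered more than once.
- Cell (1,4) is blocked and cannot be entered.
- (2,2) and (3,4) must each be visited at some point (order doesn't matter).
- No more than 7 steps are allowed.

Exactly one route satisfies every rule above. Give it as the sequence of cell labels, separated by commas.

The budget equals the shortest possible length, so every move has to be on a shortest route through the required cells.
Route from (2,3): right to (2,4), down to (3,4), 2× left (reaching (3,2)), up to (2,2), left to (2,1), down to (3,1) — 7 moves in all.
Check: all required cells visited; 7 ≤ 7 moves.

(2,3), (2,4), (3,4), (3,3), (3,2), (2,2), (2,1), (3,1)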